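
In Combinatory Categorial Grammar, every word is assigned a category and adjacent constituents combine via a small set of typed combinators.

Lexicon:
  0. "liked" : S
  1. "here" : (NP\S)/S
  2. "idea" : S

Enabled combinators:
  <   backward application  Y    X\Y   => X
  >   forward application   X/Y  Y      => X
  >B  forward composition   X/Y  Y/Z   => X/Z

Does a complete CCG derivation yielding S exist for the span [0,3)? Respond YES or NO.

S (NP\S)/S S
CKY chart[0,3] = {NP}; S ∉ chart

NO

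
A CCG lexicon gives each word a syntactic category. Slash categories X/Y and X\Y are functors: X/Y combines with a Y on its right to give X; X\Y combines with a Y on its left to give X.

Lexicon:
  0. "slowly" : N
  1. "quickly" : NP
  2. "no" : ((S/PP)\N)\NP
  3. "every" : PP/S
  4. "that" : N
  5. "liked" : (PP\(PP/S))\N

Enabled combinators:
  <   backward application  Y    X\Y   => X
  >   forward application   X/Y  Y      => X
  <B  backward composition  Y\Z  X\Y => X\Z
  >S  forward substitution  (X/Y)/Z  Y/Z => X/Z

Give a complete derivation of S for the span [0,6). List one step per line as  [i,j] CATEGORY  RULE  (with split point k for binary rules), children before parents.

[0,1] N  lex  "slowly"
[1,2] NP  lex  "quickly"
[2,3] ((S/PP)\N)\NP  lex  "no"
[1,3] (S/PP)\N  <  k=2
[0,3] S/PP  <  k=1
[3,4] PP/S  lex  "every"
[4,5] N  lex  "that"
[5,6] (PP\(PP/S))\N  lex  "liked"
[4,6] PP\(PP/S)  <  k=5
[3,6] PP  <  k=4
[0,6] S  >  k=3

[0,6] S   >
  [0,3] S/PP   <
    [0,1] "slowly" : N
    [1,3] (S/PP)\N   <
      [1,2] "quickly" : NP
      [2,3] "no" : ((S/PP)\N)\NP
  [3,6] PP   <
    [3,4] "every" : PP/S
    [4,6] PP\(PP/S)   <
      [4,5] "that" : N
      [5,6] "liked" : (PP\(PP/S))\N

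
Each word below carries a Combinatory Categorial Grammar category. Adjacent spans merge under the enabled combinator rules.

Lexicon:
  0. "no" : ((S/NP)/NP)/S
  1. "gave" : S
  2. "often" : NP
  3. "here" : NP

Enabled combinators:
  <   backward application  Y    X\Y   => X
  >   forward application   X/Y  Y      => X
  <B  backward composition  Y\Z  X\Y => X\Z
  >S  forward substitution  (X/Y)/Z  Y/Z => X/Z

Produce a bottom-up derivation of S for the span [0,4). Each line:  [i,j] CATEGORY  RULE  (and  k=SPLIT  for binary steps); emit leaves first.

[0,4] S   >
  [0,3] S/NP   >
    [0,2] (S/NP)/NP   >
      [0,1] "no" : ((S/NP)/NP)/S
      [1,2] "gave" : S
    [2,3] "often" : NP
  [3,4] "here" : NP

[0,1] ((S/NP)/NP)/S  lex  "no"
[1,2] S  lex  "gave"
[0,2] (S/NP)/NP  >  k=1
[2,3] NP  lex  "often"
[0,3] S/NP  >  k=2
[3,4] NP  lex  "here"
[0,4] S  >  k=3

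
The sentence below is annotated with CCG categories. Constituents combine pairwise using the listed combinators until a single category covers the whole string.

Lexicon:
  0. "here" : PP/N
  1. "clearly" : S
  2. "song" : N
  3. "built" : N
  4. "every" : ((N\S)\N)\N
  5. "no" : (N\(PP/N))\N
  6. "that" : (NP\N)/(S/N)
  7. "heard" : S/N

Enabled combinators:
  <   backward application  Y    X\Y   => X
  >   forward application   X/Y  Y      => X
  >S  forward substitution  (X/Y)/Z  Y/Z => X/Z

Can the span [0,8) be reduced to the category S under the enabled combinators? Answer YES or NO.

NO

PP/N S N N ((N\S)\N)\N (N\(PP/N))\N (NP\N)/(S/N) S/N
CKY chart[0,8] = {NP}; S ∉ chart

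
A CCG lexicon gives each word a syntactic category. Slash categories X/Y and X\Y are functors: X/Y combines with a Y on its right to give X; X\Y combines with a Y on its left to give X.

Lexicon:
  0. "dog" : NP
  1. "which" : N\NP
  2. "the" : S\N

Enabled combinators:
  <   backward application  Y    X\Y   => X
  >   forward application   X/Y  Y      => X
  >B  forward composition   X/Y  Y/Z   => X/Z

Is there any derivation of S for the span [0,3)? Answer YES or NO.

YES

[0,3] S   <
  [0,2] N   <
    [0,1] "dog" : NP
    [1,2] "which" : N\NP
  [2,3] "the" : S\N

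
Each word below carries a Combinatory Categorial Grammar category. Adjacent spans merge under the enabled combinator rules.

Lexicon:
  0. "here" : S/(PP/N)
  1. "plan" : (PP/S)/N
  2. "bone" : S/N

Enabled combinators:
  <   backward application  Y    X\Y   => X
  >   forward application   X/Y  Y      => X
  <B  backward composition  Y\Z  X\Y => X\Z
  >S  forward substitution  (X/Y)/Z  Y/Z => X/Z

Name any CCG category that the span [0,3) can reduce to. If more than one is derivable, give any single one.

S

[0,3] S   >
  [0,1] "here" : S/(PP/N)
  [1,3] PP/N   >S
    [1,2] "plan" : (PP/S)/N
    [2,3] "bone" : S/N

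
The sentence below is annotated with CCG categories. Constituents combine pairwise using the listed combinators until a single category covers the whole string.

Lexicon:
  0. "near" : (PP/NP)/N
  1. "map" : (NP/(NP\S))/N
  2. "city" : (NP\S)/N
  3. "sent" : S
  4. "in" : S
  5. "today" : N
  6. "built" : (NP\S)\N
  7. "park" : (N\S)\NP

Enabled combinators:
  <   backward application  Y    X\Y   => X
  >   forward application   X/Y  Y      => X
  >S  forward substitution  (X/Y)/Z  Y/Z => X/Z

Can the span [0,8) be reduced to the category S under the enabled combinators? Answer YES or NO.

(PP/NP)/N (NP/(NP\S))/N (NP\S)/N S S N (NP\S)\N (N\S)\NP
CKY chart[0,8] = {PP}; S ∉ chart

NO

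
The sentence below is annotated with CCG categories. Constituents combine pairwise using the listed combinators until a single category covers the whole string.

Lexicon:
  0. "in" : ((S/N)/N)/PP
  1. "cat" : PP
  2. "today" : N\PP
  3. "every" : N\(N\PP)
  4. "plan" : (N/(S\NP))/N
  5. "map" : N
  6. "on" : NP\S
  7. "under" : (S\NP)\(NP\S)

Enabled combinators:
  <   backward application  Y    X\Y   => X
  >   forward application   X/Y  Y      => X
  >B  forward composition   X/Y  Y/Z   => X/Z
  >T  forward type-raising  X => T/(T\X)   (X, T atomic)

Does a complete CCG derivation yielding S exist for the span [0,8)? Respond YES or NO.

YES

[0,8] S   >
  [0,4] S/N   >
    [0,2] (S/N)/N   >
      [0,1] "in" : ((S/N)/N)/PP
      [1,2] "cat" : PP
    [2,4] N   <
      [2,3] "today" : N\PP
      [3,4] "every" : N\(N\PP)
  [4,8] N   >
    [4,6] N/(S\NP)   >
      [4,5] "plan" : (N/(S\NP))/N
      [5,6] "map" : N
    [6,8] S\NP   <
      [6,7] "on" : NP\S
      [7,8] "under" : (S\NP)\(NP\S)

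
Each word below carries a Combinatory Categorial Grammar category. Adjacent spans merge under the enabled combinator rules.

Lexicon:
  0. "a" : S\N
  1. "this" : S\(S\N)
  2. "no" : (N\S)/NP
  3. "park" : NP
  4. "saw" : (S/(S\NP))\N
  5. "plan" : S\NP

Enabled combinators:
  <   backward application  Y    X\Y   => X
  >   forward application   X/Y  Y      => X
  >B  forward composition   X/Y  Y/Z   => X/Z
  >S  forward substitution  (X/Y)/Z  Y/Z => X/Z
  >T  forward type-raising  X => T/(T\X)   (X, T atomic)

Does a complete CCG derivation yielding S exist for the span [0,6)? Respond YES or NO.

[0,6] S   >
  [0,5] S/(S\NP)   <
    [0,4] N   <
      [0,2] S   <
        [0,1] "a" : S\N
        [1,2] "this" : S\(S\N)
      [2,4] N\S   >
        [2,3] "no" : (N\S)/NP
        [3,4] "park" : NP
    [4,5] "saw" : (S/(S\NP))\N
  [5,6] "plan" : S\NP

YES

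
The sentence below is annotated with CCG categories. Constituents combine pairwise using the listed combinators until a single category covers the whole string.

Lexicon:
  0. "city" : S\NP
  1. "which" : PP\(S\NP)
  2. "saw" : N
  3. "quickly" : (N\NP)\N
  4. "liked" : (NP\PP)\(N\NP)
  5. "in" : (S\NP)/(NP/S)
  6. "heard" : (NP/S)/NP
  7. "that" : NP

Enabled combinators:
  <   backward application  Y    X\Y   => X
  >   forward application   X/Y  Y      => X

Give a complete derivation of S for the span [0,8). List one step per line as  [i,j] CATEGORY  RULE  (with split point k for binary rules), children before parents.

[0,1] S\NP  lex  "city"
[1,2] PP\(S\NP)  lex  "which"
[0,2] PP  <  k=1
[2,3] N  lex  "saw"
[3,4] (N\NP)\N  lex  "quickly"
[2,4] N\NP  <  k=3
[4,5] (NP\PP)\(N\NP)  lex  "liked"
[2,5] NP\PP  <  k=4
[0,5] NP  <  k=2
[5,6] (S\NP)/(NP/S)  lex  "in"
[6,7] (NP/S)/NP  lex  "heard"
[7,8] NP  lex  "that"
[6,8] NP/S  >  k=7
[5,8] S\NP  >  k=6
[0,8] S  <  k=5

[0,8] S   <
  [0,5] NP   <
    [0,2] PP   <
      [0,1] "city" : S\NP
      [1,2] "which" : PP\(S\NP)
    [2,5] NP\PP   <
      [2,4] N\NP   <
        [2,3] "saw" : N
        [3,4] "quickly" : (N\NP)\N
      [4,5] "liked" : (NP\PP)\(N\NP)
  [5,8] S\NP   >
    [5,6] "in" : (S\NP)/(NP/S)
    [6,8] NP/S   >
      [6,7] "heard" : (NP/S)/NP
      [7,8] "that" : NP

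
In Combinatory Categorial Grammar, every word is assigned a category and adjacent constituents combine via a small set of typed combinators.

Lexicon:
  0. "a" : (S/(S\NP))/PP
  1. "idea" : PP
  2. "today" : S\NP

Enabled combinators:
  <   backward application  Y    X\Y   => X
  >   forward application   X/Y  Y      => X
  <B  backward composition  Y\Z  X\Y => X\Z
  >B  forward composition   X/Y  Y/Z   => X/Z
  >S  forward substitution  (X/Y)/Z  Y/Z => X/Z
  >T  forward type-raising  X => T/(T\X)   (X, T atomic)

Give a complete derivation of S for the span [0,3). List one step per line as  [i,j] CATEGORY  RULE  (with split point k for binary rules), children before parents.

[0,3] S   >
  [0,2] S/(S\NP)   >
    [0,1] "a" : (S/(S\NP))/PP
    [1,2] "idea" : PP
  [2,3] "today" : S\NP

[0,1] (S/(S\NP))/PP  lex  "a"
[1,2] PP  lex  "idea"
[0,2] S/(S\NP)  >  k=1
[2,3] S\NP  lex  "today"
[0,3] S  >  k=2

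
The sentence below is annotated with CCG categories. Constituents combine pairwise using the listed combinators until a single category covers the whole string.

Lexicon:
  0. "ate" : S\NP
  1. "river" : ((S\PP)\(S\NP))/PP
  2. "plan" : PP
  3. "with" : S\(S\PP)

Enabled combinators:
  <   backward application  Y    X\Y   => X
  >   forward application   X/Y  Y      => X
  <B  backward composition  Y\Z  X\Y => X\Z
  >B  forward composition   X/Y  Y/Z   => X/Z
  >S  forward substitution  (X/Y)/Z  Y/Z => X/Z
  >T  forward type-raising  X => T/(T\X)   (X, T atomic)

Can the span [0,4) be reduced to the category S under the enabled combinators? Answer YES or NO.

YES

[0,4] S   <
  [0,3] S\PP   <
    [0,1] "ate" : S\NP
    [1,3] (S\PP)\(S\NP)   >
      [1,2] "river" : ((S\PP)\(S\NP))/PP
      [2,3] "plan" : PP
  [3,4] "with" : S\(S\PP)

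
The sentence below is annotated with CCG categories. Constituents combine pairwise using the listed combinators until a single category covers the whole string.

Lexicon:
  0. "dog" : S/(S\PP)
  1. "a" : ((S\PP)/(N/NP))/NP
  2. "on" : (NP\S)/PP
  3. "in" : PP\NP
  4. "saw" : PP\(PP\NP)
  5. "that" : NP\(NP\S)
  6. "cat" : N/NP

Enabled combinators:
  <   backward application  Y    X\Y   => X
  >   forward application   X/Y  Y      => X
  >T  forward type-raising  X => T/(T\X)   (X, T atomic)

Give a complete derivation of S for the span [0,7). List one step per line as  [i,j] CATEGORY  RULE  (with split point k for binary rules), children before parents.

[0,7] S   >
  [0,1] "dog" : S/(S\PP)
  [1,7] S\PP   >
    [1,6] (S\PP)/(N/NP)   >
      [1,2] "a" : ((S\PP)/(N/NP))/NP
      [2,6] NP   <
        [2,5] NP\S   >
          [2,3] "on" : (NP\S)/PP
          [3,5] PP   <
            [3,4] "in" : PP\NP
            [4,5] "saw" : PP\(PP\NP)
        [5,6] "that" : NP\(NP\S)
    [6,7] "cat" : N/NP

[0,1] S/(S\PP)  lex  "dog"
[1,2] ((S\PP)/(N/NP))/NP  lex  "a"
[2,3] (NP\S)/PP  lex  "on"
[3,4] PP\NP  lex  "in"
[4,5] PP\(PP\NP)  lex  "saw"
[3,5] PP  <  k=4
[2,5] NP\S  >  k=3
[5,6] NP\(NP\S)  lex  "that"
[2,6] NP  <  k=5
[1,6] (S\PP)/(N/NP)  >  k=2
[6,7] N/NP  lex  "cat"
[1,7] S\PP  >  k=6
[0,7] S  >  k=1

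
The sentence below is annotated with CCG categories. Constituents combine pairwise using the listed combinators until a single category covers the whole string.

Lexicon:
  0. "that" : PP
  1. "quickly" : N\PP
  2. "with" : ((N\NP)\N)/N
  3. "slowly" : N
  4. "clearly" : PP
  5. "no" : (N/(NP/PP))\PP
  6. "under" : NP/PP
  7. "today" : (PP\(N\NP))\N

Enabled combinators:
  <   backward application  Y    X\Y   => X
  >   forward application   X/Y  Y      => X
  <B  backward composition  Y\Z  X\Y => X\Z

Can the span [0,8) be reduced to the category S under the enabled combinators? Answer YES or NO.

NO

PP N\PP ((N\NP)\N)/N N PP (N/(NP/PP))\PP NP/PP (PP\(N\NP))\N
CKY chart[0,8] = {PP}; S ∉ chart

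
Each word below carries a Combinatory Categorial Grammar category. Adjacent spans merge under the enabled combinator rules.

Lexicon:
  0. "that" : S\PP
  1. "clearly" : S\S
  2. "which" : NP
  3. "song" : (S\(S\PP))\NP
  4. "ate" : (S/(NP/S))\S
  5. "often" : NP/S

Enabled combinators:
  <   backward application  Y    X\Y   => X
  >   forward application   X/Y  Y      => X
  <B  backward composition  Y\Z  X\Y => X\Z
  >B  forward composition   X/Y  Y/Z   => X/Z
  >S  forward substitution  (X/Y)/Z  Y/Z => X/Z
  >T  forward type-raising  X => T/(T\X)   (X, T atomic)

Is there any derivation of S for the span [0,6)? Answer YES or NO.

[0,6] S   >
  [0,5] S/(NP/S)   <
    [0,4] S   <
      [0,2] S\PP   <B
        [0,1] "that" : S\PP
        [1,2] "clearly" : S\S
      [2,4] S\(S\PP)   <
        [2,3] "which" : NP
        [3,4] "song" : (S\(S\PP))\NP
    [4,5] "ate" : (S/(NP/S))\S
  [5,6] "often" : NP/S

YES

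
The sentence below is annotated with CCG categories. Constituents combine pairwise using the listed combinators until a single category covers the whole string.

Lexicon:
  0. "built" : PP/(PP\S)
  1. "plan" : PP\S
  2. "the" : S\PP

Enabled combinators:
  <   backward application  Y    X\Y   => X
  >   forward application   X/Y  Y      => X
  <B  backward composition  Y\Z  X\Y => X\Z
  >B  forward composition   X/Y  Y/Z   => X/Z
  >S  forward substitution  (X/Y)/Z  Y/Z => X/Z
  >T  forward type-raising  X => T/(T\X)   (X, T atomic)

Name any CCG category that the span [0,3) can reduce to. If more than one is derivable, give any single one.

S

[0,3] S   <
  [0,2] PP   >
    [0,1] "built" : PP/(PP\S)
    [1,2] "plan" : PP\S
  [2,3] "the" : S\PP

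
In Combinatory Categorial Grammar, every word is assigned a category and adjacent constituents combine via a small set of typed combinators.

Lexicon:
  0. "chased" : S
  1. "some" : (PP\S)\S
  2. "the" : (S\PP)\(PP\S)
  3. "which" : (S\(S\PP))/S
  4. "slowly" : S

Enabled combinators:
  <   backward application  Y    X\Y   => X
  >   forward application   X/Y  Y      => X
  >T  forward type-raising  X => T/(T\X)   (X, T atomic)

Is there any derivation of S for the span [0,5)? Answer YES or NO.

YES

[0,5] S   <
  [0,3] S\PP   <
    [0,2] PP\S   <
      [0,1] "chased" : S
      [1,2] "some" : (PP\S)\S
    [2,3] "the" : (S\PP)\(PP\S)
  [3,5] S\(S\PP)   >
    [3,4] "which" : (S\(S\PP))/S
    [4,5] "slowly" : S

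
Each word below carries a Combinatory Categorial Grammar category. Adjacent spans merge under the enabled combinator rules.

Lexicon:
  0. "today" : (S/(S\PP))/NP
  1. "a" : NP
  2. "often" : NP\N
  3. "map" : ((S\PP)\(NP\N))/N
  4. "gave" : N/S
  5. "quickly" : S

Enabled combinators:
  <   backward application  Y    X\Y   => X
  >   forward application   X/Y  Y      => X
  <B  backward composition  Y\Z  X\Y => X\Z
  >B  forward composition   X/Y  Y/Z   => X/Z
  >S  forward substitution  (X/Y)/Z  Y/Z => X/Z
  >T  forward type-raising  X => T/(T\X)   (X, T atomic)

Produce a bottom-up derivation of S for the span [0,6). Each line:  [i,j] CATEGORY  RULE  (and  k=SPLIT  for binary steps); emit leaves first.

[0,1] (S/(S\PP))/NP  lex  "today"
[1,2] NP  lex  "a"
[0,2] S/(S\PP)  >  k=1
[2,3] NP\N  lex  "often"
[3,4] ((S\PP)\(NP\N))/N  lex  "map"
[4,5] N/S  lex  "gave"
[5,6] S  lex  "quickly"
[4,6] N  >  k=5
[3,6] (S\PP)\(NP\N)  >  k=4
[2,6] S\PP  <  k=3
[0,6] S  >  k=2

[0,6] S   >
  [0,2] S/(S\PP)   >
    [0,1] "today" : (S/(S\PP))/NP
    [1,2] "a" : NP
  [2,6] S\PP   <
    [2,3] "often" : NP\N
    [3,6] (S\PP)\(NP\N)   >
      [3,4] "map" : ((S\PP)\(NP\N))/N
      [4,6] N   >
        [4,5] "gave" : N/S
        [5,6] "quickly" : S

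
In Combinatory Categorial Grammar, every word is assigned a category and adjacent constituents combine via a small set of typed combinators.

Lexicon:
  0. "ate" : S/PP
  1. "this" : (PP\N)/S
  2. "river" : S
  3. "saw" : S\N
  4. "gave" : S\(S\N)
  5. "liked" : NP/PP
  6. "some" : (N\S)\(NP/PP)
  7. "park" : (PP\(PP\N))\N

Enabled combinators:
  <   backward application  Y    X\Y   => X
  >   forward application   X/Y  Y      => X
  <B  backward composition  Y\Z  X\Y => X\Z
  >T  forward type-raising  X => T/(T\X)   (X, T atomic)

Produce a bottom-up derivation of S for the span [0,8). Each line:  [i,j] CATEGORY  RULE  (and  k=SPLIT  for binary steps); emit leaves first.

[0,8] S   >
  [0,1] "ate" : S/PP
  [1,8] PP   <
    [1,3] PP\N   >
      [1,2] "this" : (PP\N)/S
      [2,3] "river" : S
    [3,8] PP\(PP\N)   <
      [3,7] N   <
        [3,5] S   <
          [3,4] "saw" : S\N
          [4,5] "gave" : S\(S\N)
        [5,7] N\S   <
          [5,6] "liked" : NP/PP
          [6,7] "some" : (N\S)\(NP/PP)
      [7,8] "park" : (PP\(PP\N))\N

[0,1] S/PP  lex  "ate"
[1,2] (PP\N)/S  lex  "this"
[2,3] S  lex  "river"
[1,3] PP\N  >  k=2
[3,4] S\N  lex  "saw"
[4,5] S\(S\N)  lex  "gave"
[3,5] S  <  k=4
[5,6] NP/PP  lex  "liked"
[6,7] (N\S)\(NP/PP)  lex  "some"
[5,7] N\S  <  k=6
[3,7] N  <  k=5
[7,8] (PP\(PP\N))\N  lex  "park"
[3,8] PP\(PP\N)  <  k=7
[1,8] PP  <  k=3
[0,8] S  >  k=1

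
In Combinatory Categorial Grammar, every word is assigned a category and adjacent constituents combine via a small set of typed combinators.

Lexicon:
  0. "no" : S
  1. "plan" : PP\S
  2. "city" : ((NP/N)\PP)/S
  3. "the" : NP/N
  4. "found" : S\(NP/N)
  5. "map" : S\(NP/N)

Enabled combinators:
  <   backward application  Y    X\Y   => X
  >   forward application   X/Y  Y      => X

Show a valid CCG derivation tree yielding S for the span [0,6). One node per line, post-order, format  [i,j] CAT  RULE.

[0,1] S  lex  "no"
[1,2] PP\S  lex  "plan"
[0,2] PP  <  k=1
[2,3] ((NP/N)\PP)/S  lex  "city"
[3,4] NP/N  lex  "the"
[4,5] S\(NP/N)  lex  "found"
[3,5] S  <  k=4
[2,5] (NP/N)\PP  >  k=3
[0,5] NP/N  <  k=2
[5,6] S\(NP/N)  lex  "map"
[0,6] S  <  k=5

[0,6] S   <
  [0,5] NP/N   <
    [0,2] PP   <
      [0,1] "no" : S
      [1,2] "plan" : PP\S
    [2,5] (NP/N)\PP   >
      [2,3] "city" : ((NP/N)\PP)/S
      [3,5] S   <
        [3,4] "the" : NP/N
        [4,5] "found" : S\(NP/N)
  [5,6] "map" : S\(NP/N)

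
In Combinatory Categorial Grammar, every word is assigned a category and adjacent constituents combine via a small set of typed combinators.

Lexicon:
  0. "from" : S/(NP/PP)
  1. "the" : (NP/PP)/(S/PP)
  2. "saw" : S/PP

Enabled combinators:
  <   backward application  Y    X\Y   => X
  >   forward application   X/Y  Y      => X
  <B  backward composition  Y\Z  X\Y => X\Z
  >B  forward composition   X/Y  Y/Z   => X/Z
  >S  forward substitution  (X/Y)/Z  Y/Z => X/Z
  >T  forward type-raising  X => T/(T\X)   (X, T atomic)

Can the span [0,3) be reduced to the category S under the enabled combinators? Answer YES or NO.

[0,3] S   >
  [0,1] "from" : S/(NP/PP)
  [1,3] NP/PP   >
    [1,2] "the" : (NP/PP)/(S/PP)
    [2,3] "saw" : S/PP

YES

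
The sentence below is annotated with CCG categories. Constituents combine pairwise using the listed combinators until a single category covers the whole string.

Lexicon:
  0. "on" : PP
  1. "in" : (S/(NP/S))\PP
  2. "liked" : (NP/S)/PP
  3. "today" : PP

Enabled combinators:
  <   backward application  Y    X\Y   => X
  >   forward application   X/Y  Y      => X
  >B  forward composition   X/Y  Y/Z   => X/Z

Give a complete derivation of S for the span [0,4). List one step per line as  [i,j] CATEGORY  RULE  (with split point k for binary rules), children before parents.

[0,1] PP  lex  "on"
[1,2] (S/(NP/S))\PP  lex  "in"
[0,2] S/(NP/S)  <  k=1
[2,3] (NP/S)/PP  lex  "liked"
[0,3] S/PP  >B  k=2
[3,4] PP  lex  "today"
[0,4] S  >  k=3

[0,4] S   >
  [0,3] S/PP   >B
    [0,2] S/(NP/S)   <
      [0,1] "on" : PP
      [1,2] "in" : (S/(NP/S))\PP
    [2,3] "liked" : (NP/S)/PP
  [3,4] "today" : PP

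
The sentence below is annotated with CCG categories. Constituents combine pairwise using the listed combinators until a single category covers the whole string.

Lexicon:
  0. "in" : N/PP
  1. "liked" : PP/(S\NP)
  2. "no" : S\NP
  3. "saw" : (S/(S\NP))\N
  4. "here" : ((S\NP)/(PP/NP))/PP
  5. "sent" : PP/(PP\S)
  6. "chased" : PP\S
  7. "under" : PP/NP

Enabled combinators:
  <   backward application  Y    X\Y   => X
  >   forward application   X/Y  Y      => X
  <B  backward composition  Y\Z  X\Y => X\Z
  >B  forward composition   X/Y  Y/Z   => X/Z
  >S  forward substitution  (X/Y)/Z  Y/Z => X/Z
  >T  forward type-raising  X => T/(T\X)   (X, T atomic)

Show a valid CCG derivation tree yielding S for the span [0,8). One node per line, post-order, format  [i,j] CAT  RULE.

[0,1] N/PP  lex  "in"
[1,2] PP/(S\NP)  lex  "liked"
[2,3] S\NP  lex  "no"
[1,3] PP  >  k=2
[0,3] N  >  k=1
[3,4] (S/(S\NP))\N  lex  "saw"
[0,4] S/(S\NP)  <  k=3
[4,5] ((S\NP)/(PP/NP))/PP  lex  "here"
[5,6] PP/(PP\S)  lex  "sent"
[6,7] PP\S  lex  "chased"
[5,7] PP  >  k=6
[4,7] (S\NP)/(PP/NP)  >  k=5
[7,8] PP/NP  lex  "under"
[4,8] S\NP  >  k=7
[0,8] S  >  k=4

[0,8] S   >
  [0,4] S/(S\NP)   <
    [0,3] N   >
      [0,1] "in" : N/PP
      [1,3] PP   >
        [1,2] "liked" : PP/(S\NP)
        [2,3] "no" : S\NP
    [3,4] "saw" : (S/(S\NP))\N
  [4,8] S\NP   >
    [4,7] (S\NP)/(PP/NP)   >
      [4,5] "here" : ((S\NP)/(PP/NP))/PP
      [5,7] PP   >
        [5,6] "sent" : PP/(PP\S)
        [6,7] "chased" : PP\S
    [7,8] "under" : PP/NP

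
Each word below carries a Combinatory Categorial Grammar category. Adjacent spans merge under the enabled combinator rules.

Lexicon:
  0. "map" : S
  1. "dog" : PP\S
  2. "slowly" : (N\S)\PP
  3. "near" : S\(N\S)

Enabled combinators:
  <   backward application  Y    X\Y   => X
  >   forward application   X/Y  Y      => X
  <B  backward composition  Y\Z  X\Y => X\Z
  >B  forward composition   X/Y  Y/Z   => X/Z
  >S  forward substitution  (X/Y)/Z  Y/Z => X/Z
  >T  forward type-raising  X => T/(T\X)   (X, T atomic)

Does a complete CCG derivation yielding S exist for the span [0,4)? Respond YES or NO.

[0,4] S   <
  [0,2] PP   <
    [0,1] "map" : S
    [1,2] "dog" : PP\S
  [2,4] S\PP   <B
    [2,3] "slowly" : (N\S)\PP
    [3,4] "near" : S\(N\S)

YES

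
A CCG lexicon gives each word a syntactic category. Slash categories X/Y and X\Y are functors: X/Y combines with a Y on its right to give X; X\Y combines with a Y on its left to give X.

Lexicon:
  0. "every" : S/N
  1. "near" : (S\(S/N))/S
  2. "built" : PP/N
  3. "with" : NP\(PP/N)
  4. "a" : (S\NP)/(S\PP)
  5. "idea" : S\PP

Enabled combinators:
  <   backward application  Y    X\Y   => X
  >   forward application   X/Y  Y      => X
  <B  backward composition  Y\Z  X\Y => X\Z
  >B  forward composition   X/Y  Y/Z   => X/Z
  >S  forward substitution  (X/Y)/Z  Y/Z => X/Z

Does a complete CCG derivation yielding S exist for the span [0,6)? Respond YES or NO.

YES

[0,6] S   <
  [0,1] "every" : S/N
  [1,6] S\(S/N)   >
    [1,2] "near" : (S\(S/N))/S
    [2,6] S   <
      [2,4] NP   <
        [2,3] "built" : PP/N
        [3,4] "with" : NP\(PP/N)
      [4,6] S\NP   >
        [4,5] "a" : (S\NP)/(S\PP)
        [5,6] "idea" : S\PP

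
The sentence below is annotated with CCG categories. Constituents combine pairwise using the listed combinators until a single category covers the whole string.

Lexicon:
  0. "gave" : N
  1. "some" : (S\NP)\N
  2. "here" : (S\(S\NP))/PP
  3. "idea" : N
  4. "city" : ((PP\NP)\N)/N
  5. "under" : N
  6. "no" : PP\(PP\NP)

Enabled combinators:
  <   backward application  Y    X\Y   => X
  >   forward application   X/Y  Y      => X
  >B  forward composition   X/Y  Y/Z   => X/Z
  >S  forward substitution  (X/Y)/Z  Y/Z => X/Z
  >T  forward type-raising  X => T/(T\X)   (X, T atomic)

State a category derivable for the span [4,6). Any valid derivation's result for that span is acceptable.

[0,7] S   <
  [0,2] S\NP   <
    [0,1] "gave" : N
    [1,2] "some" : (S\NP)\N
  [2,7] S\(S\NP)   >
    [2,3] "here" : (S\(S\NP))/PP
    [3,7] PP   <
      [3,6] PP\NP   <
        [3,4] "idea" : N
        [4,6] (PP\NP)\N   >
          [4,5] "city" : ((PP\NP)\N)/N
          [5,6] "under" : N
      [6,7] "no" : PP\(PP\NP)

(PP\NP)\N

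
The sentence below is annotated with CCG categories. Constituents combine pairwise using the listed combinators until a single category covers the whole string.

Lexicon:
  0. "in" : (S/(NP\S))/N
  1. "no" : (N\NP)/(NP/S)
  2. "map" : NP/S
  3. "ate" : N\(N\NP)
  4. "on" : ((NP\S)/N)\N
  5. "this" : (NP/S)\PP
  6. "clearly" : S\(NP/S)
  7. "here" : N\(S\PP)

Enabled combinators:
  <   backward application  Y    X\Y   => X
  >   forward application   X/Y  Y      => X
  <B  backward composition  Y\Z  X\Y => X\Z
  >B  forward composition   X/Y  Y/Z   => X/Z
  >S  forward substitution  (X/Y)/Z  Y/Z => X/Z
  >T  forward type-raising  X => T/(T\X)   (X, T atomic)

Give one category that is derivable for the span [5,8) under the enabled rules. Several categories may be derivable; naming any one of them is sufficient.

[0,8] S   >
  [0,5] S/N   >S
    [0,1] "in" : (S/(NP\S))/N
    [1,5] (NP\S)/N   <
      [1,4] N   <
        [1,3] N\NP   >
          [1,2] "no" : (N\NP)/(NP/S)
          [2,3] "map" : NP/S
        [3,4] "ate" : N\(N\NP)
      [4,5] "on" : ((NP\S)/N)\N
  [5,8] N   <
    [5,7] S\PP   <B
      [5,6] "this" : (NP/S)\PP
      [6,7] "clearly" : S\(NP/S)
    [7,8] "here" : N\(S\PP)

N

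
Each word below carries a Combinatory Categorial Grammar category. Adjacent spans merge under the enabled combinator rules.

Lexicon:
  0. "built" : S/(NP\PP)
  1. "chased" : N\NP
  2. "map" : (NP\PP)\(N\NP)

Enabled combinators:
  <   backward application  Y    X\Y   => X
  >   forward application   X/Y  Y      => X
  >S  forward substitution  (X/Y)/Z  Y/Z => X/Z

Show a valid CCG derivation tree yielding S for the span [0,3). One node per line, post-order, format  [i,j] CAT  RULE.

[0,1] S/(NP\PP)  lex  "built"
[1,2] N\NP  lex  "chased"
[2,3] (NP\PP)\(N\NP)  lex  "map"
[1,3] NP\PP  <  k=2
[0,3] S  >  k=1

[0,3] S   >
  [0,1] "built" : S/(NP\PP)
  [1,3] NP\PP   <
    [1,2] "chased" : N\NP
    [2,3] "map" : (NP\PP)\(N\NP)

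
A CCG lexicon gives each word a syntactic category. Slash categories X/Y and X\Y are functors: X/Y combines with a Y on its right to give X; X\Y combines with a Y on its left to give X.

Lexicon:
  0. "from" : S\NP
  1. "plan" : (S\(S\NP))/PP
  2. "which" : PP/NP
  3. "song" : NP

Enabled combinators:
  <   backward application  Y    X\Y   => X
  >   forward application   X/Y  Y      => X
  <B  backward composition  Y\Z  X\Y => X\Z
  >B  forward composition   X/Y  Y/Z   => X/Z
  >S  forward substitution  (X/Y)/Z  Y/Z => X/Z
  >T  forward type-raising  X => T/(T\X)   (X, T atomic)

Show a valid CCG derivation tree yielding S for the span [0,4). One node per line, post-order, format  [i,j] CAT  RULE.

[0,1] S\NP  lex  "from"
[1,2] (S\(S\NP))/PP  lex  "plan"
[2,3] PP/NP  lex  "which"
[3,4] NP  lex  "song"
[2,4] PP  >  k=3
[1,4] S\(S\NP)  >  k=2
[0,4] S  <  k=1

[0,4] S   <
  [0,1] "from" : S\NP
  [1,4] S\(S\NP)   >
    [1,2] "plan" : (S\(S\NP))/PP
    [2,4] PP   >
      [2,3] "which" : PP/NP
      [3,4] "song" : NP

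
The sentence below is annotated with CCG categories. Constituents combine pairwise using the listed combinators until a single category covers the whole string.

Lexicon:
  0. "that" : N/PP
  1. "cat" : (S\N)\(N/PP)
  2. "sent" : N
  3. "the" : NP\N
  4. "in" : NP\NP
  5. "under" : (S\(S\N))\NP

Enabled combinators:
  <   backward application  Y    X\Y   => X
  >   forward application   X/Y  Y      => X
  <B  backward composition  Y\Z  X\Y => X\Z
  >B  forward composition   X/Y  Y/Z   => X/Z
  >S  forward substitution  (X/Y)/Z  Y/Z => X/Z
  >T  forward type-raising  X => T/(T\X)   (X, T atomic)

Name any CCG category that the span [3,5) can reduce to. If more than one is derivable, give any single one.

NP\N

[0,6] S   <
  [0,2] S\N   <
    [0,1] "that" : N/PP
    [1,2] "cat" : (S\N)\(N/PP)
  [2,6] S\(S\N)   <
    [2,5] NP   <
      [2,3] "sent" : N
      [3,5] NP\N   <B
        [3,4] "the" : NP\N
        [4,5] "in" : NP\NP
    [5,6] "under" : (S\(S\N))\NP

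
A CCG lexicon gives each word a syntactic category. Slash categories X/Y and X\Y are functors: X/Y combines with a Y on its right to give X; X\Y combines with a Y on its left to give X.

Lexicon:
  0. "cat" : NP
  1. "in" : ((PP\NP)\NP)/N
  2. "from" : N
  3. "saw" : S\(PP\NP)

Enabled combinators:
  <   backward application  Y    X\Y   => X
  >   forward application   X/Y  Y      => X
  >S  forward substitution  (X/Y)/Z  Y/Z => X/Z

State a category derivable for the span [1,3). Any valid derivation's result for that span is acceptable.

(PP\NP)\NP

[0,4] S   <
  [0,3] PP\NP   <
    [0,1] "cat" : NP
    [1,3] (PP\NP)\NP   >
      [1,2] "in" : ((PP\NP)\NP)/N
      [2,3] "from" : N
  [3,4] "saw" : S\(PP\NP)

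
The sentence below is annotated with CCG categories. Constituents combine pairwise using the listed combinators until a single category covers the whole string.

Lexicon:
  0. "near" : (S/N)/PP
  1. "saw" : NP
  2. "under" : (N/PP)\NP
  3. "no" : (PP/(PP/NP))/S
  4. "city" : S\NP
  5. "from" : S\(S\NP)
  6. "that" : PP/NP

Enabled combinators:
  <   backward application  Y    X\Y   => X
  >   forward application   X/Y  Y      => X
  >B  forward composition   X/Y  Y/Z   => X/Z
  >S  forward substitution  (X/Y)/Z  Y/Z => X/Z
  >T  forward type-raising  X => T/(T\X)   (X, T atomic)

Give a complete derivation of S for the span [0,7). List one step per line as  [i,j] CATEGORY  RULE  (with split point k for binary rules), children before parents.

[0,7] S   >
  [0,3] S/PP   >S
    [0,1] "near" : (S/N)/PP
    [1,3] N/PP   <
      [1,2] "saw" : NP
      [2,3] "under" : (N/PP)\NP
  [3,7] PP   >
    [3,6] PP/(PP/NP)   >
      [3,4] "no" : (PP/(PP/NP))/S
      [4,6] S   <
        [4,5] "city" : S\NP
        [5,6] "from" : S\(S\NP)
    [6,7] "that" : PP/NP

[0,1] (S/N)/PP  lex  "near"
[1,2] NP  lex  "saw"
[2,3] (N/PP)\NP  lex  "under"
[1,3] N/PP  <  k=2
[0,3] S/PP  >S  k=1
[3,4] (PP/(PP/NP))/S  lex  "no"
[4,5] S\NP  lex  "city"
[5,6] S\(S\NP)  lex  "from"
[4,6] S  <  k=5
[3,6] PP/(PP/NP)  >  k=4
[6,7] PP/NP  lex  "that"
[3,7] PP  >  k=6
[0,7] S  >  k=3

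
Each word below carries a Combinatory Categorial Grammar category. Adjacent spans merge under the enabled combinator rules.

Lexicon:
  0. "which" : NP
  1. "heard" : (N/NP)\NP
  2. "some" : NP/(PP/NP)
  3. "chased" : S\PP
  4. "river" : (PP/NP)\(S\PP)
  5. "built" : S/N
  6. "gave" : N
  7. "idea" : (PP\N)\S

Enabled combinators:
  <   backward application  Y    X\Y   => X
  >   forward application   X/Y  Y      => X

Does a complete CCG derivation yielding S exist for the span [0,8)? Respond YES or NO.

NP (N/NP)\NP NP/(PP/NP) S\PP (PP/NP)\(S\PP) S/N N (PP\N)\S
CKY chart[0,8] = {PP}; S ∉ chart

NO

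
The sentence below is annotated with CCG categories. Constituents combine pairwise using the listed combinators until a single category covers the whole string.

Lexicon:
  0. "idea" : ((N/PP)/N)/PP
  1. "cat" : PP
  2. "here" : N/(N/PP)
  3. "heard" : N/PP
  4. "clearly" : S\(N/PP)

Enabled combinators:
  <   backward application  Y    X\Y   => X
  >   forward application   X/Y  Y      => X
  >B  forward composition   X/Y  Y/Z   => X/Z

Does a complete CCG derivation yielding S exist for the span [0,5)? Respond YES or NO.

YES

[0,5] S   <
  [0,4] N/PP   >
    [0,2] (N/PP)/N   >
      [0,1] "idea" : ((N/PP)/N)/PP
      [1,2] "cat" : PP
    [2,4] N   >
      [2,3] "here" : N/(N/PP)
      [3,4] "heard" : N/PP
  [4,5] "clearly" : S\(N/PP)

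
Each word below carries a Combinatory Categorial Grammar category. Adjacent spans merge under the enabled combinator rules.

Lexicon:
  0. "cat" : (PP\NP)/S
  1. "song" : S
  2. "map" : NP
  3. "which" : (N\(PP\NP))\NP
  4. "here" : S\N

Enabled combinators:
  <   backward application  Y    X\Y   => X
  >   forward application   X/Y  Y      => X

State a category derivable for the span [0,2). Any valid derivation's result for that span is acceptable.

[0,5] S   <
  [0,4] N   <
    [0,2] PP\NP   >
      [0,1] "cat" : (PP\NP)/S
      [1,2] "song" : S
    [2,4] N\(PP\NP)   <
      [2,3] "map" : NP
      [3,4] "which" : (N\(PP\NP))\NP
  [4,5] "here" : S\N

PP\NP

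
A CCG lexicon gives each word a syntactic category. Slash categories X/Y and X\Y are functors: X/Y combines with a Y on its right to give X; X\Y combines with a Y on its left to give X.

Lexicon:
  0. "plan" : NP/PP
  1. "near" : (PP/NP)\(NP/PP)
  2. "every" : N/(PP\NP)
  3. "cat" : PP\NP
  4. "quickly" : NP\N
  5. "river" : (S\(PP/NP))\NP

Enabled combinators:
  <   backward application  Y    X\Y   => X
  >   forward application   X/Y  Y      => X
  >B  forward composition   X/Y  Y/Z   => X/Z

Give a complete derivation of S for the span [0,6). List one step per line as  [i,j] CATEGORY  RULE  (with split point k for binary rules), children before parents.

[0,1] NP/PP  lex  "plan"
[1,2] (PP/NP)\(NP/PP)  lex  "near"
[0,2] PP/NP  <  k=1
[2,3] N/(PP\NP)  lex  "every"
[3,4] PP\NP  lex  "cat"
[2,4] N  >  k=3
[4,5] NP\N  lex  "quickly"
[2,5] NP  <  k=4
[5,6] (S\(PP/NP))\NP  lex  "river"
[2,6] S\(PP/NP)  <  k=5
[0,6] S  <  k=2

[0,6] S   <
  [0,2] PP/NP   <
    [0,1] "plan" : NP/PP
    [1,2] "near" : (PP/NP)\(NP/PP)
  [2,6] S\(PP/NP)   <
    [2,5] NP   <
      [2,4] N   >
        [2,3] "every" : N/(PP\NP)
        [3,4] "cat" : PP\NP
      [4,5] "quickly" : NP\N
    [5,6] "river" : (S\(PP/NP))\NP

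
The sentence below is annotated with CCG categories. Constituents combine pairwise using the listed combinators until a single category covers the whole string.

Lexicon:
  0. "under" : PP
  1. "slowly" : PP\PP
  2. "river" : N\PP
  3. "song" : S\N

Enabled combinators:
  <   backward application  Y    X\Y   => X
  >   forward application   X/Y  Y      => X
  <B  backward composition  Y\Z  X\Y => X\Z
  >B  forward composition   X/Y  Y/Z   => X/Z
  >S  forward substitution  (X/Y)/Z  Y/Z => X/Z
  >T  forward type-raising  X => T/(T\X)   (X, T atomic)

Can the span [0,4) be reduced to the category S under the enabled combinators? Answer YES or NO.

YES

[0,4] S   <
  [0,3] N   <
    [0,1] "under" : PP
    [1,3] N\PP   <B
      [1,2] "slowly" : PP\PP
      [2,3] "river" : N\PP
  [3,4] "song" : S\N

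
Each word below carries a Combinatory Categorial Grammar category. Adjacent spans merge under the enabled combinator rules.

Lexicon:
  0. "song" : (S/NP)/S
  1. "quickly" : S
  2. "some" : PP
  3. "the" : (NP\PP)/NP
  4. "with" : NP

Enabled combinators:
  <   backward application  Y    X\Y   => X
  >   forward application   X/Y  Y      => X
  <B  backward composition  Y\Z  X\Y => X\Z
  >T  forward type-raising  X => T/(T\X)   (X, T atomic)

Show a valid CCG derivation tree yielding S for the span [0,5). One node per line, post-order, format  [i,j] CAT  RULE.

[0,1] (S/NP)/S  lex  "song"
[1,2] S  lex  "quickly"
[0,2] S/NP  >  k=1
[2,3] PP  lex  "some"
[2,3] NP/(NP\PP)  >T
[3,4] (NP\PP)/NP  lex  "the"
[4,5] NP  lex  "with"
[3,5] NP\PP  >  k=4
[2,5] NP  >  k=3
[0,5] S  >  k=2

[0,5] S   >
  [0,2] S/NP   >
    [0,1] "song" : (S/NP)/S
    [1,2] "quickly" : S
  [2,5] NP   >
    [2,3] NP/(NP\PP)   >T
      [2,3] "some" : PP
    [3,5] NP\PP   >
      [3,4] "the" : (NP\PP)/NP
      [4,5] "with" : NP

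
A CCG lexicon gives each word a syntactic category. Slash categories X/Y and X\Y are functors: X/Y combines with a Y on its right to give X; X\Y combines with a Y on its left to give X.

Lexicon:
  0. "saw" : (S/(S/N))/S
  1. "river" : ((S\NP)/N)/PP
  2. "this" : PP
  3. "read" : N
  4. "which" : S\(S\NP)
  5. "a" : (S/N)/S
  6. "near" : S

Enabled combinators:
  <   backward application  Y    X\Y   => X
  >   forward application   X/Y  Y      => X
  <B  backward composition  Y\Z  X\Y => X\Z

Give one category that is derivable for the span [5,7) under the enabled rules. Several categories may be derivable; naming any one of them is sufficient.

[0,7] S   >
  [0,5] S/(S/N)   >
    [0,1] "saw" : (S/(S/N))/S
    [1,5] S   <
      [1,4] S\NP   >
        [1,3] (S\NP)/N   >
          [1,2] "river" : ((S\NP)/N)/PP
          [2,3] "this" : PP
        [3,4] "read" : N
      [4,5] "which" : S\(S\NP)
  [5,7] S/N   >
    [5,6] "a" : (S/N)/S
    [6,7] "near" : S

S/N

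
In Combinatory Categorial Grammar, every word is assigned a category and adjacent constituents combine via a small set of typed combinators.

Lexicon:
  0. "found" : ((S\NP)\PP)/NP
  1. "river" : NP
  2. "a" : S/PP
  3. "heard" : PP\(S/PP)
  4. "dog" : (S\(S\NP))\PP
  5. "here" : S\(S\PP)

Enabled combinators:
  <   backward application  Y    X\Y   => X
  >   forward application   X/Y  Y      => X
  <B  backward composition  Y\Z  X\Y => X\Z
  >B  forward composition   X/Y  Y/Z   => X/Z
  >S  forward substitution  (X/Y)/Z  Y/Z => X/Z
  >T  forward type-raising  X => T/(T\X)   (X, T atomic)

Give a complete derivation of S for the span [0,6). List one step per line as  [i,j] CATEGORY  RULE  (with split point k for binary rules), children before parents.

[0,1] ((S\NP)\PP)/NP  lex  "found"
[1,2] NP  lex  "river"
[0,2] (S\NP)\PP  >  k=1
[2,3] S/PP  lex  "a"
[3,4] PP\(S/PP)  lex  "heard"
[2,4] PP  <  k=3
[4,5] (S\(S\NP))\PP  lex  "dog"
[2,5] S\(S\NP)  <  k=4
[0,5] S\PP  <B  k=2
[5,6] S\(S\PP)  lex  "here"
[0,6] S  <  k=5

[0,6] S   <
  [0,5] S\PP   <B
    [0,2] (S\NP)\PP   >
      [0,1] "found" : ((S\NP)\PP)/NP
      [1,2] "river" : NP
    [2,5] S\(S\NP)   <
      [2,4] PP   <
        [2,3] "a" : S/PP
        [3,4] "heard" : PP\(S/PP)
      [4,5] "dog" : (S\(S\NP))\PP
  [5,6] "here" : S\(S\PP)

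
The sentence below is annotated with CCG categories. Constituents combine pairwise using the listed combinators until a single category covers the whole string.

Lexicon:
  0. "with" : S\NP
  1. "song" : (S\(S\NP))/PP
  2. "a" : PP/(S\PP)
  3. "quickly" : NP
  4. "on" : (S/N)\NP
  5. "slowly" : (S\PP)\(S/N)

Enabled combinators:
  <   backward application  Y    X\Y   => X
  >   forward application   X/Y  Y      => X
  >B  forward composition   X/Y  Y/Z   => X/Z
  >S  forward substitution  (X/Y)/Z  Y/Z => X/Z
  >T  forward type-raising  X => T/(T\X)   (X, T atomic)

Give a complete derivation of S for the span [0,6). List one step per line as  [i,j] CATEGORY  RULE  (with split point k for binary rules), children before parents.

[0,1] S\NP  lex  "with"
[1,2] (S\(S\NP))/PP  lex  "song"
[2,3] PP/(S\PP)  lex  "a"
[3,4] NP  lex  "quickly"
[4,5] (S/N)\NP  lex  "on"
[3,5] S/N  <  k=4
[5,6] (S\PP)\(S/N)  lex  "slowly"
[3,6] S\PP  <  k=5
[2,6] PP  >  k=3
[1,6] S\(S\NP)  >  k=2
[0,6] S  <  k=1

[0,6] S   <
  [0,1] "with" : S\NP
  [1,6] S\(S\NP)   >
    [1,2] "song" : (S\(S\NP))/PP
    [2,6] PP   >
      [2,3] "a" : PP/(S\PP)
      [3,6] S\PP   <
        [3,5] S/N   <
          [3,4] "quickly" : NP
          [4,5] "on" : (S/N)\NP
        [5,6] "slowly" : (S\PP)\(S/N)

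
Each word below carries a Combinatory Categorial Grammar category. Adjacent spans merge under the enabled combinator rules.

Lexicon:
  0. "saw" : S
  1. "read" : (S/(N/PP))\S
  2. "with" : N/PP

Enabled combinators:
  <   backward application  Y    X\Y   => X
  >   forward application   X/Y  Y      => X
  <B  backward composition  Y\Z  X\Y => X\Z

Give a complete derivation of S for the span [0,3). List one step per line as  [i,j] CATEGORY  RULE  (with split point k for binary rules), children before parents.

[0,3] S   >
  [0,2] S/(N/PP)   <
    [0,1] "saw" : S
    [1,2] "read" : (S/(N/PP))\S
  [2,3] "with" : N/PP

[0,1] S  lex  "saw"
[1,2] (S/(N/PP))\S  lex  "read"
[0,2] S/(N/PP)  <  k=1
[2,3] N/PP  lex  "with"
[0,3] S  >  k=2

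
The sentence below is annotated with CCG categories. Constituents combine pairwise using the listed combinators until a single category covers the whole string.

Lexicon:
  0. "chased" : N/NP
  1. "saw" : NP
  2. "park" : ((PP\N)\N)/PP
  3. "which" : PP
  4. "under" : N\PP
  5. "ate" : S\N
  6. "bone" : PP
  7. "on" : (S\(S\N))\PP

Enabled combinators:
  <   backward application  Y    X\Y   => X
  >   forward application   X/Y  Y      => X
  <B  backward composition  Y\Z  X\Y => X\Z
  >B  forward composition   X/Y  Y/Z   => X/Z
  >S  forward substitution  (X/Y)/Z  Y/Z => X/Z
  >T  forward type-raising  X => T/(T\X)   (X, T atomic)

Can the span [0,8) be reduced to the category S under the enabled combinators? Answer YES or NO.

[0,8] S   <
  [0,6] S\N   <B
    [0,5] N\N   <B
      [0,4] PP\N   <
        [0,2] N   >
          [0,1] "chased" : N/NP
          [1,2] "saw" : NP
        [2,4] (PP\N)\N   >
          [2,3] "park" : ((PP\N)\N)/PP
          [3,4] "which" : PP
      [4,5] "under" : N\PP
    [5,6] "ate" : S\N
  [6,8] S\(S\N)   <
    [6,7] "bone" : PP
    [7,8] "on" : (S\(S\N))\PP

YES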